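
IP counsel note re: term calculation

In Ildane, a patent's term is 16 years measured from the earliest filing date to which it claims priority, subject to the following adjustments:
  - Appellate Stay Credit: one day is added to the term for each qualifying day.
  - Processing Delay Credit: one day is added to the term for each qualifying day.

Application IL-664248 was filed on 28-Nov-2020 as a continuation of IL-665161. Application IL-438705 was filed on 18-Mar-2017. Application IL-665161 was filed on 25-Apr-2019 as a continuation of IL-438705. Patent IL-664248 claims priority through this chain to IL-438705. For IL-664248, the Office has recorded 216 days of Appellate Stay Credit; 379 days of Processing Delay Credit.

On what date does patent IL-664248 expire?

Earliest priority filing: 18 March 2017.
Base term: 18 March 2017 + 16 years → 18 March 2033.
Appellate Stay Credit: +216 days → 20 October 2033.
Processing Delay Credit: +379 days → 3 November 2034.

2034-11-03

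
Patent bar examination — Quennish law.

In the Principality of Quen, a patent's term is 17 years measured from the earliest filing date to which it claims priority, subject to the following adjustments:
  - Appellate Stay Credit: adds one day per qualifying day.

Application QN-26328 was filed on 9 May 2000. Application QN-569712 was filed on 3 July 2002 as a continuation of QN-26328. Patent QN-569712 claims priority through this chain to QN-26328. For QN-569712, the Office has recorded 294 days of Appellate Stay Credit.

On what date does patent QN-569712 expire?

2018-02-27

Earliest priority filing: 9 May 2000.
Base term: 9 May 2000 + 17 years → 9 May 2017.
Appellate Stay Credit: +294 days → 27 February 2018.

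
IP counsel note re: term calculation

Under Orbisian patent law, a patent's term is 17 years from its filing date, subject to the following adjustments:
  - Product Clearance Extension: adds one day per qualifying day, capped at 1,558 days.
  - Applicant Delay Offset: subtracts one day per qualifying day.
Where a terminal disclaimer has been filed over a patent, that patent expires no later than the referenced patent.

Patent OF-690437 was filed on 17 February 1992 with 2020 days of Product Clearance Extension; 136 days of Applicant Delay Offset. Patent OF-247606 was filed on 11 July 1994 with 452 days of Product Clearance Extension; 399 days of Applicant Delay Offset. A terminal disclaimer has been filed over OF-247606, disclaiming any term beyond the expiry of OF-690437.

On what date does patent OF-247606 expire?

2011-09-02

Natural term of OF-247606:
  Base: filing + 17 years → 11 July 2011.
  Product Clearance Extension: 452 days (within the 1558-day cap) → +452 days → 5 October 2012.
  Applicant Delay Offset: −399 days → 2 September 2011.
Expiry of referenced patent OF-690437:
  Base: filing + 17 years → 17 February 2009.
  Product Clearance Extension: 2020 days claimed exceeds the 1558-day cap, so +1558 days → 25 May 2013.
  Applicant Delay Offset: −136 days → 9 January 2013.
Terminal disclaimer: OF-247606 expires on the earlier of 2 September 2011 and 9 January 2013.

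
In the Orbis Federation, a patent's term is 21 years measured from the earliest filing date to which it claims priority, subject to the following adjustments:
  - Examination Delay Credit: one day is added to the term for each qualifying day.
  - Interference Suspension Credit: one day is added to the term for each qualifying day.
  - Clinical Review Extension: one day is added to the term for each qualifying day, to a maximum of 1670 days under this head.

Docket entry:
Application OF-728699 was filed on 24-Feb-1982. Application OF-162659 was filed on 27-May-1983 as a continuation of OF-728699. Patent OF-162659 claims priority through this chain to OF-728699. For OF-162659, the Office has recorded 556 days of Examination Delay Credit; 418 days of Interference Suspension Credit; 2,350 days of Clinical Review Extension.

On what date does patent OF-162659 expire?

Earliest priority filing: 24 February 1982.
Base term: 24 February 1982 + 21 years → 24 February 2003.
Examination Delay Credit: +556 days → 2 September 2004.
Interference Suspension Credit: +418 days → 25 October 2005.
Clinical Review Extension: 2350 days claimed exceeds the 1670-day cap, so +1670 days → 22 May 2010.

2010-05-22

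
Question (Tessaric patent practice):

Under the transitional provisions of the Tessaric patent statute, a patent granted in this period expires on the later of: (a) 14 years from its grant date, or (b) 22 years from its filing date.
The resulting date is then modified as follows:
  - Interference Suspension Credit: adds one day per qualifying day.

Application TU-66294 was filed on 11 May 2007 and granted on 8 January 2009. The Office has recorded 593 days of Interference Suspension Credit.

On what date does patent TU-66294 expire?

(a) grant + 14 years → 8 January 2023.
(b) filing + 22 years → 11 May 2029.
Later of the two: 11 May 2029.
Interference Suspension Credit: +593 days → 25 December 2030.

December 25, 2030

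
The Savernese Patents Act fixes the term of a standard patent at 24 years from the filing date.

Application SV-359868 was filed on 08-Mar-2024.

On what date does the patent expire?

2048-03-08

Filing date + 24 years → 8 March 2048.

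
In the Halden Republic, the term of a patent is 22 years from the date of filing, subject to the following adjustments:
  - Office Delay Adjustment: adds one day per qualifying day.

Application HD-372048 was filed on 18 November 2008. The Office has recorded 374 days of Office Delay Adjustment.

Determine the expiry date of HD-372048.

2031-11-27

Base term: filing date + 22 years → 18 November 2030.
Office Delay Adjustment: +374 days → 27 November 2031.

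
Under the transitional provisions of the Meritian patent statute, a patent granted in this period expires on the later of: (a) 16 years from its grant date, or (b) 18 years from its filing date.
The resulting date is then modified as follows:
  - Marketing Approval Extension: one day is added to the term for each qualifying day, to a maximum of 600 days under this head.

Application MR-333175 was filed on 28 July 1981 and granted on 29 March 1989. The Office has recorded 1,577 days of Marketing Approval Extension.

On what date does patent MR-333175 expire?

November 19, 2006

(a) grant + 16 years → 29 March 2005.
(b) filing + 18 years → 28 July 1999.
Later of the two: 29 March 2005.
Marketing Approval Extension: 1577 days claimed exceeds the 600-day cap, so +600 days → 19 November 2006.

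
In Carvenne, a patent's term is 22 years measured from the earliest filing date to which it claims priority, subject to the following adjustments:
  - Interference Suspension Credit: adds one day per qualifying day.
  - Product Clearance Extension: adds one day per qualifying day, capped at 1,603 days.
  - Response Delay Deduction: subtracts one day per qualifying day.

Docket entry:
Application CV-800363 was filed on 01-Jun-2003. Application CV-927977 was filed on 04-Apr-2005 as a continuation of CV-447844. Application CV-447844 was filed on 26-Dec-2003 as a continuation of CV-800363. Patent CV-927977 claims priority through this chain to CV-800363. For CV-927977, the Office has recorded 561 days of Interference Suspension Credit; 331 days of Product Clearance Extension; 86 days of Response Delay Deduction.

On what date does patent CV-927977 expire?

2027-08-16

Earliest priority filing: 1 June 2003.
Base term: 1 June 2003 + 22 years → 1 June 2025.
Interference Suspension Credit: +561 days → 14 December 2026.
Product Clearance Extension: 331 days (within the 1603-day cap) → +331 days → 10 November 2027.
Response Delay Deduction: −86 days → 16 August 2027.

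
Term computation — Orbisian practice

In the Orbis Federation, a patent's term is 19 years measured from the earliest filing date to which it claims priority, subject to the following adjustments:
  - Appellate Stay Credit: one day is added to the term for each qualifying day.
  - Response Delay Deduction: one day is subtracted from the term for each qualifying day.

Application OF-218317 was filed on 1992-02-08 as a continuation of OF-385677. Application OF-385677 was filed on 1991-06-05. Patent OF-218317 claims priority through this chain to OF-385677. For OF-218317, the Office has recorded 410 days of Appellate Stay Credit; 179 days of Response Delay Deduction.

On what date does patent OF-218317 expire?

January 22, 2011

Earliest priority filing: 5 June 1991.
Base term: 5 June 1991 + 19 years → 5 June 2010.
Appellate Stay Credit: +410 days → 20 July 2011.
Response Delay Deduction: −179 days → 22 January 2011.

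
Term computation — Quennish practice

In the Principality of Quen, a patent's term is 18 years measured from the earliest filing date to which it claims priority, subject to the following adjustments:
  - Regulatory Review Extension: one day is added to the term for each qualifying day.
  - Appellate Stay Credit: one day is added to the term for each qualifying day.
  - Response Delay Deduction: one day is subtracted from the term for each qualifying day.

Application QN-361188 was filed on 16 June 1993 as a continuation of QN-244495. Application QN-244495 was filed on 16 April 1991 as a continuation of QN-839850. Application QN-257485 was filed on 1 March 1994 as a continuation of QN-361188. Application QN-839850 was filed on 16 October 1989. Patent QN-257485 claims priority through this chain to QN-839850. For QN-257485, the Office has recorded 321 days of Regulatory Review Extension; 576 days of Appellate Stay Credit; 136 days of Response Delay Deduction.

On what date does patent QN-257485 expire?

Earliest priority filing: 16 October 1989.
Base term: 16 October 1989 + 18 years → 16 October 2007.
Regulatory Review Extension: +321 days → 1 September 2008.
Appellate Stay Credit: +576 days → 31 March 2010.
Response Delay Deduction: −136 days → 15 November 2009.

2009-11-15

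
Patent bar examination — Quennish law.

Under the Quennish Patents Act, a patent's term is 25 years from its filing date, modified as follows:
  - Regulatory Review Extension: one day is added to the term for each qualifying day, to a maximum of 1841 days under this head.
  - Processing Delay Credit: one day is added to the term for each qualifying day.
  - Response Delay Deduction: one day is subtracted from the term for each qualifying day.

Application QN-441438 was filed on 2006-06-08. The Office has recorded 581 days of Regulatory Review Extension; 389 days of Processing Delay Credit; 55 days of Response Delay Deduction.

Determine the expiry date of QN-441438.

Base term: filing date + 25 years → 8 June 2031.
Regulatory Review Extension: 581 days (within the 1841-day cap) → +581 days → 9 January 2033.
Processing Delay Credit: +389 days → 2 February 2034.
Response Delay Deduction: −55 days → 9 December 2033.

2033-12-09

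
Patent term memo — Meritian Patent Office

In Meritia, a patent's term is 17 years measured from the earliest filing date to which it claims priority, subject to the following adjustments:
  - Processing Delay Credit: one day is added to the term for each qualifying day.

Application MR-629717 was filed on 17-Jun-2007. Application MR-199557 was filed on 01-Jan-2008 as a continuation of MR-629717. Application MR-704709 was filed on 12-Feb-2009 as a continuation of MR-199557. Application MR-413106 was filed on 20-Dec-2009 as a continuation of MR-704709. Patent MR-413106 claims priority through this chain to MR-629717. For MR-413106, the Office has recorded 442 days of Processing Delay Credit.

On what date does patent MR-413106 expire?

September 2, 2025

Earliest priority filing: 17 June 2007.
Base term: 17 June 2007 + 17 years → 17 June 2024.
Processing Delay Credit: +442 days → 2 September 2025.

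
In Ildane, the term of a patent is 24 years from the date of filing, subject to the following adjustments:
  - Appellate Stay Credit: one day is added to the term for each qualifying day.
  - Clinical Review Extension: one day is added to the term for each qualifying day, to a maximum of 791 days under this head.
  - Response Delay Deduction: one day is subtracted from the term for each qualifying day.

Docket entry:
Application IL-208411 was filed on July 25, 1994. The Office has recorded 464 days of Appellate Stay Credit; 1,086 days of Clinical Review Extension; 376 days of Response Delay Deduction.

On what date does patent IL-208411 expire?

December 20, 2020

Base term: filing date + 24 years → 25 July 2018.
Appellate Stay Credit: +464 days → 1 November 2019.
Clinical Review Extension: 1086 days claimed exceeds the 791-day cap, so +791 days → 31 December 2021.
Response Delay Deduction: −376 days → 20 December 2020.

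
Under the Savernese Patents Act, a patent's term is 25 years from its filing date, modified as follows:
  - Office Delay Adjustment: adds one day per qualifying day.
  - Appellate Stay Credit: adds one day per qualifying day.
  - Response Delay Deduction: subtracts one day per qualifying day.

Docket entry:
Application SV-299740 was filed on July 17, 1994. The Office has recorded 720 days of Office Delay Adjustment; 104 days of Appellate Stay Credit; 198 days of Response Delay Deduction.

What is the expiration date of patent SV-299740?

Base term: filing date + 25 years → 17 July 2019.
Office Delay Adjustment: +720 days → 6 July 2021.
Appellate Stay Credit: +104 days → 18 October 2021.
Response Delay Deduction: −198 days → 3 April 2021.

2021-04-03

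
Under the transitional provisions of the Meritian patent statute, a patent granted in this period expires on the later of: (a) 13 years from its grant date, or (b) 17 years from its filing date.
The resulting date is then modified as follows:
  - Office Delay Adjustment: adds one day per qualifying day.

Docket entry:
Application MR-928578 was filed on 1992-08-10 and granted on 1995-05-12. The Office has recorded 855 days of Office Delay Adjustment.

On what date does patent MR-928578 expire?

(a) grant + 13 years → 12 May 2008.
(b) filing + 17 years → 10 August 2009.
Later of the two: 10 August 2009.
Office Delay Adjustment: +855 days → 13 December 2011.

2011-12-13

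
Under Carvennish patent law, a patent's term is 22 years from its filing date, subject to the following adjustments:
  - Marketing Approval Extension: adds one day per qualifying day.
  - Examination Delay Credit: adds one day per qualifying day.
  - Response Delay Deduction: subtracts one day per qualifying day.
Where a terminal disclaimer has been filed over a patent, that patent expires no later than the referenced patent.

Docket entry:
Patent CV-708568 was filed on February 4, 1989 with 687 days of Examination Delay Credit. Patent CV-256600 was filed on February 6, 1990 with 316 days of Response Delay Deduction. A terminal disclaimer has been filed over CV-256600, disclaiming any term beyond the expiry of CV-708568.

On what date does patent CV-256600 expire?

March 27, 2011

Natural term of CV-256600:
  Base: filing + 22 years → 6 February 2012.
  Response Delay Deduction: −316 days → 27 March 2011.
Expiry of referenced patent CV-708568:
  Base: filing + 22 years → 4 February 2011.
  Examination Delay Credit: +687 days → 22 December 2012.
Terminal disclaimer: CV-256600 expires on the earlier of 27 March 2011 and 22 December 2012.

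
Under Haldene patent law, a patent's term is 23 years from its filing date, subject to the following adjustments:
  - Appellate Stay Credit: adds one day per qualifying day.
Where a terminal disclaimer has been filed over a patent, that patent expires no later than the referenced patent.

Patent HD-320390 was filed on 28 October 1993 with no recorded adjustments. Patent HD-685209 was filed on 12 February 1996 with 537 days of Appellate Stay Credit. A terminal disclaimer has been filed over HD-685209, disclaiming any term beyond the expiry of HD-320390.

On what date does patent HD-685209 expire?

2016-10-28

Natural term of HD-685209:
  Base: filing + 23 years → 12 February 2019.
  Appellate Stay Credit: +537 days → 2 August 2020.
Expiry of referenced patent HD-320390:
  Base: filing + 23 years → 28 October 2016.
Terminal disclaimer: HD-685209 expires on the earlier of 2 August 2020 and 28 October 2016.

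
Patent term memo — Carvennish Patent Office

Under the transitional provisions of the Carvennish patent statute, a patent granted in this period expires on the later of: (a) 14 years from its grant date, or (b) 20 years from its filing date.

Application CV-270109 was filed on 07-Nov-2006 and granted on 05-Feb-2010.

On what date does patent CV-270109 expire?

(a) grant + 14 years → 5 February 2024.
(b) filing + 20 years → 7 November 2026.
Later of the two: 7 November 2026.

2026-11-07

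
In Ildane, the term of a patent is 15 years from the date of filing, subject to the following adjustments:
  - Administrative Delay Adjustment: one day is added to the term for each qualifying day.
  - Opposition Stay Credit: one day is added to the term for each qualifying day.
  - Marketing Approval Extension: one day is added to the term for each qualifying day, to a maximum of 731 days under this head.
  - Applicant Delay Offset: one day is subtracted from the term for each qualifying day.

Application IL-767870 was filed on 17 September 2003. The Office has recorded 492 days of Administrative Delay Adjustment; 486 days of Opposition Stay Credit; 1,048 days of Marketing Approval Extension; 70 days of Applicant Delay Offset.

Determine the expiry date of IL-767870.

Base term: filing date + 15 years → 17 September 2018.
Administrative Delay Adjustment: +492 days → 22 January 2020.
Opposition Stay Credit: +486 days → 22 May 2021.
Marketing Approval Extension: 1048 days claimed exceeds the 731-day cap, so +731 days → 23 May 2023.
Applicant Delay Offset: −70 days → 14 March 2023.

2023-03-14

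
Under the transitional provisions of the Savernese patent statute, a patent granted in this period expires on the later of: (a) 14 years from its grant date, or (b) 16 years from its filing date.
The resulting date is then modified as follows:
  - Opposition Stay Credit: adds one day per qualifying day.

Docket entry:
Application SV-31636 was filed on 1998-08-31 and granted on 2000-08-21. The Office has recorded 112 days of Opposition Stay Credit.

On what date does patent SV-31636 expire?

December 21, 2014

(a) grant + 14 years → 21 August 2014.
(b) filing + 16 years → 31 August 2014.
Later of the two: 31 August 2014.
Opposition Stay Credit: +112 days → 21 December 2014.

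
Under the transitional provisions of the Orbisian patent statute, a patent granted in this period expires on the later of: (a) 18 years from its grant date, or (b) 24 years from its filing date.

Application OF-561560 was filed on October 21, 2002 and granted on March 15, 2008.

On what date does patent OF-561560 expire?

(a) grant + 18 years → 15 March 2026.
(b) filing + 24 years → 21 October 2026.
Later of the two: 21 October 2026.

October 21, 2026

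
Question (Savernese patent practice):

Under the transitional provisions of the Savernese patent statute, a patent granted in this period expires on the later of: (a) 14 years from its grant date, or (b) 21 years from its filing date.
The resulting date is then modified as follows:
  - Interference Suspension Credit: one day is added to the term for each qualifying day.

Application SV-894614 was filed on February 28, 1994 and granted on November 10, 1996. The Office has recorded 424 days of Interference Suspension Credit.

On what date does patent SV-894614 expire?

2016-04-27

(a) grant + 14 years → 10 November 2010.
(b) filing + 21 years → 28 February 2015.
Later of the two: 28 February 2015.
Interference Suspension Credit: +424 days → 27 April 2016.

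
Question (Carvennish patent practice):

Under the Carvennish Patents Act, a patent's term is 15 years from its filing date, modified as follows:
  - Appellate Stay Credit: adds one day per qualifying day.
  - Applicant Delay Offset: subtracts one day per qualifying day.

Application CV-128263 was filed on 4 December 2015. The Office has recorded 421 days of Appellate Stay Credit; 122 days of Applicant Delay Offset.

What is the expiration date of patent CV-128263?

Base term: filing date + 15 years → 4 December 2030.
Appellate Stay Credit: +421 days → 29 January 2032.
Applicant Delay Offset: −122 days → 29 September 2031.

2031-09-29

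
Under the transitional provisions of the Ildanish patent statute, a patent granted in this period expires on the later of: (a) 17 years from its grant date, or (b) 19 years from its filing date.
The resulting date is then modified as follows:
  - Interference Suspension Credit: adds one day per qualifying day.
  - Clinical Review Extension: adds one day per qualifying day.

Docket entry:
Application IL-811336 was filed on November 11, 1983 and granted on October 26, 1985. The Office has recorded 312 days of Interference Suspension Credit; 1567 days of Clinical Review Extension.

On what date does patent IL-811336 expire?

(a) grant + 17 years → 26 October 2002.
(b) filing + 19 years → 11 November 2002.
Later of the two: 11 November 2002.
Interference Suspension Credit: +312 days → 19 September 2003.
Clinical Review Extension: +1567 days → 3 January 2008.

January 3, 2008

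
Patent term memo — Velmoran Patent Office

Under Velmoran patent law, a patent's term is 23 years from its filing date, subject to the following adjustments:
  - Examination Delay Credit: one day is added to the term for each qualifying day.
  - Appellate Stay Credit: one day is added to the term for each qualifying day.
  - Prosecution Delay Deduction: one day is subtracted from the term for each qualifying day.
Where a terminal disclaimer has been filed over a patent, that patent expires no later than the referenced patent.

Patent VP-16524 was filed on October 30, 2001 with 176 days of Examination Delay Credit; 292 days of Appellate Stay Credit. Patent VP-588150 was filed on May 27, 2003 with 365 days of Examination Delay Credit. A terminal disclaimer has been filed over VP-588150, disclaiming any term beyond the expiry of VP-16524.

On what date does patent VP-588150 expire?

Natural term of VP-588150:
  Base: filing + 23 years → 27 May 2026.
  Examination Delay Credit: +365 days → 27 May 2027.
Expiry of referenced patent VP-16524:
  Base: filing + 23 years → 30 October 2024.
  Examination Delay Credit: +176 days → 24 April 2025.
  Appellate Stay Credit: +292 days → 10 February 2026.
Terminal disclaimer: VP-588150 expires on the earlier of 27 May 2027 and 10 February 2026.

2026-02-10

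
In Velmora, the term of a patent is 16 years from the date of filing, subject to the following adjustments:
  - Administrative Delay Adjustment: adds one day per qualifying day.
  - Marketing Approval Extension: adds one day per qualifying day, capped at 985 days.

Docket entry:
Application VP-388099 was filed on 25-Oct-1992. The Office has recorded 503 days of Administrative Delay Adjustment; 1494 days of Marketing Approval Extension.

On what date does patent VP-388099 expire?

Base term: filing date + 16 years → 25 October 2008.
Administrative Delay Adjustment: +503 days → 12 March 2010.
Marketing Approval Extension: 1494 days claimed exceeds the 985-day cap, so +985 days → 21 November 2012.

2012-11-21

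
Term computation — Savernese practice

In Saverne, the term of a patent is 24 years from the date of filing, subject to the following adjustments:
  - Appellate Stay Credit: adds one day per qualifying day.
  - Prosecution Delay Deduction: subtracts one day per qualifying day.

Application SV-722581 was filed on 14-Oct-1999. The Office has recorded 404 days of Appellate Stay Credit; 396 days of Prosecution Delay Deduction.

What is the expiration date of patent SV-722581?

October 22, 2023

Base term: filing date + 24 years → 14 October 2023.
Appellate Stay Credit: +404 days → 21 November 2024.
Prosecution Delay Deduction: −396 days → 22 October 2023.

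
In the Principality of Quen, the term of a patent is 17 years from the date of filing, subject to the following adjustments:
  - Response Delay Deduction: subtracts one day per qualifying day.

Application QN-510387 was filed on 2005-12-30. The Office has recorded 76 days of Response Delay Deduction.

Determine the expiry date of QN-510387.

Base term: filing date + 17 years → 30 December 2022.
Response Delay Deduction: −76 days → 15 October 2022.

2022-10-15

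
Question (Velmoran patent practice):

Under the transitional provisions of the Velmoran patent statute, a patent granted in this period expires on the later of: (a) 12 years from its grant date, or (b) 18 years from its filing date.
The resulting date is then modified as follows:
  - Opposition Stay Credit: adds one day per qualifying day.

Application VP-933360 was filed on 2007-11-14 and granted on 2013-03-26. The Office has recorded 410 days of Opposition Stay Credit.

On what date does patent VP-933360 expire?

December 29, 2026

(a) grant + 12 years → 26 March 2025.
(b) filing + 18 years → 14 November 2025.
Later of the two: 14 November 2025.
Opposition Stay Credit: +410 days → 29 December 2026.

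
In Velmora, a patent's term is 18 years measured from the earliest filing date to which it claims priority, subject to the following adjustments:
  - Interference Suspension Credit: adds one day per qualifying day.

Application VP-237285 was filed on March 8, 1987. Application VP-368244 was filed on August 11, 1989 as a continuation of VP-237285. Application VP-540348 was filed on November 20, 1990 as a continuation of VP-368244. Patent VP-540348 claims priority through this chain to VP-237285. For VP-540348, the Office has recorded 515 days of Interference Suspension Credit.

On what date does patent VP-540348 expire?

2006-08-05

Earliest priority filing: 8 March 1987.
Base term: 8 March 1987 + 18 years → 8 March 2005.
Interference Suspension Credit: +515 days → 5 August 2006.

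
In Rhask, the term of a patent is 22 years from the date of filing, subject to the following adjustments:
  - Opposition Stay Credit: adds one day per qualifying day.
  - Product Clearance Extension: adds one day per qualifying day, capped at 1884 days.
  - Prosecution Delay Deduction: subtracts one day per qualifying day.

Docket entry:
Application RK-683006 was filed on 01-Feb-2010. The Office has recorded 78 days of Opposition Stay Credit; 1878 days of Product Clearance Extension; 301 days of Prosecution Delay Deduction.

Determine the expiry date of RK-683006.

Base term: filing date + 22 years → 1 February 2032.
Opposition Stay Credit: +78 days → 19 April 2032.
Product Clearance Extension: 1878 days (within the 1884-day cap) → +1878 days → 10 June 2037.
Prosecution Delay Deduction: −301 days → 13 August 2036.

August 13, 2036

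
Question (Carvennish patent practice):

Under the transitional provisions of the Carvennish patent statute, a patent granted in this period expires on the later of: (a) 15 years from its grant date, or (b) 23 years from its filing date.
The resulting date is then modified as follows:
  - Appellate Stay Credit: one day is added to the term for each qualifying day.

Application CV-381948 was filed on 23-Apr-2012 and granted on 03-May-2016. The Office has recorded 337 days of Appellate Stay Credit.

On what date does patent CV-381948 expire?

(a) grant + 15 years → 3 May 2031.
(b) filing + 23 years → 23 April 2035.
Later of the two: 23 April 2035.
Appellate Stay Credit: +337 days → 25 March 2036.

March 25, 2036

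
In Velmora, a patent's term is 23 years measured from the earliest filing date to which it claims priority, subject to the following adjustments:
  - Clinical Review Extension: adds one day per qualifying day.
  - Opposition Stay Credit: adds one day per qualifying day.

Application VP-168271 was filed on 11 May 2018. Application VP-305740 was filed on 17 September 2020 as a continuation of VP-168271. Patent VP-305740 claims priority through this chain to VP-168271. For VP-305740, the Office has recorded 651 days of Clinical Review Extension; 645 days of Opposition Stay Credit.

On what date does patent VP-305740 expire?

Earliest priority filing: 11 May 2018.
Base term: 11 May 2018 + 23 years → 11 May 2041.
Clinical Review Extension: +651 days → 21 February 2043.
Opposition Stay Credit: +645 days → 27 November 2044.

November 27, 2044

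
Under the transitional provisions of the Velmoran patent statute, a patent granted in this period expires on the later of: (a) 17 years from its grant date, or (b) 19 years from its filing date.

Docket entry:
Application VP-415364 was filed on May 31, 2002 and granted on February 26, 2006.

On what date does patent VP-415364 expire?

(a) grant + 17 years → 26 February 2023.
(b) filing + 19 years → 31 May 2021.
Later of the two: 26 February 2023.

2023-02-26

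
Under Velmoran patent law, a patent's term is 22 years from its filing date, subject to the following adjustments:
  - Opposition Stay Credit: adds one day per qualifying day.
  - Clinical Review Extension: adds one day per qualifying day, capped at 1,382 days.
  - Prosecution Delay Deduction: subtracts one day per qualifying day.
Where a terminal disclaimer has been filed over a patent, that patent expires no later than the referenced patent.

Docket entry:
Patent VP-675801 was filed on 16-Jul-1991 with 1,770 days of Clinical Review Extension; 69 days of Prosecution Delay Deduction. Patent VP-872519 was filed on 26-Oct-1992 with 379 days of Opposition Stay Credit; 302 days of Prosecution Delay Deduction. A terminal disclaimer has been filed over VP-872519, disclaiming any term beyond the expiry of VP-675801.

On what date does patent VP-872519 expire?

2015-01-11

Natural term of VP-872519:
  Base: filing + 22 years → 26 October 2014.
  Opposition Stay Credit: +379 days → 9 November 2015.
  Prosecution Delay Deduction: −302 days → 11 January 2015.
Expiry of referenced patent VP-675801:
  Base: filing + 22 years → 16 July 2013.
  Clinical Review Extension: 1770 days claimed exceeds the 1382-day cap, so +1382 days → 28 April 2017.
  Prosecution Delay Deduction: −69 days → 18 February 2017.
Terminal disclaimer: VP-872519 expires on the earlier of 11 January 2015 and 18 February 2017.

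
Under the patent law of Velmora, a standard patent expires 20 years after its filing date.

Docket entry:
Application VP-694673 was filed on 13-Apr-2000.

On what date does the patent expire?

Filing date + 20 years → 13 April 2020.

April 13, 2020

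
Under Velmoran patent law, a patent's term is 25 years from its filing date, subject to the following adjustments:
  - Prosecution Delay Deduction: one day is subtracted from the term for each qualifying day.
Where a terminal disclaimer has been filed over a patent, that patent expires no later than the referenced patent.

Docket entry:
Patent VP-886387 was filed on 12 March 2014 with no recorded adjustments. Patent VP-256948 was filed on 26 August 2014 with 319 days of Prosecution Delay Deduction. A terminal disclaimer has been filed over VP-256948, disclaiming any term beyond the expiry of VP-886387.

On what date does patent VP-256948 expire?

October 11, 2038

Natural term of VP-256948:
  Base: filing + 25 years → 26 August 2039.
  Prosecution Delay Deduction: −319 days → 11 October 2038.
Expiry of referenced patent VP-886387:
  Base: filing + 25 years → 12 March 2039.
Terminal disclaimer: VP-256948 expires on the earlier of 11 October 2038 and 12 March 2039.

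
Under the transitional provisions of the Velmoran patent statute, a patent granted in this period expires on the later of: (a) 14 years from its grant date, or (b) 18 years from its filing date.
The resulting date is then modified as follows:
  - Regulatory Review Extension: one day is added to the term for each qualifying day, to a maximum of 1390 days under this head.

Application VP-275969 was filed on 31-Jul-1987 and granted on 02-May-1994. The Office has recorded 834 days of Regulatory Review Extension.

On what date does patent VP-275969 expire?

2010-08-14

(a) grant + 14 years → 2 May 2008.
(b) filing + 18 years → 31 July 2005.
Later of the two: 2 May 2008.
Regulatory Review Extension: 834 days (within the 1390-day cap) → +834 days → 14 August 2010.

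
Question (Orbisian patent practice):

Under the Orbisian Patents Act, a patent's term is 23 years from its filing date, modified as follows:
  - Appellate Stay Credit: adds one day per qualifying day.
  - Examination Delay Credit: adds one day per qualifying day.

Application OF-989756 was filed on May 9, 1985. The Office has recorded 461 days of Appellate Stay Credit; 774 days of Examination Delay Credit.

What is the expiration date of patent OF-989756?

Base term: filing date + 23 years → 9 May 2008.
Appellate Stay Credit: +461 days → 13 August 2009.
Examination Delay Credit: +774 days → 26 September 2011.

September 26, 2011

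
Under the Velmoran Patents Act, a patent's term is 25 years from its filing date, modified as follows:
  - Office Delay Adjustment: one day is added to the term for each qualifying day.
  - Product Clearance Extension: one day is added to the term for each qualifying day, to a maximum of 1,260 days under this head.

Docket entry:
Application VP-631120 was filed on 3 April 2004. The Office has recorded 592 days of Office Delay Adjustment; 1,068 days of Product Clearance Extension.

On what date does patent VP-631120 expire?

Base term: filing date + 25 years → 3 April 2029.
Office Delay Adjustment: +592 days → 16 November 2030.
Product Clearance Extension: 1068 days (within the 1260-day cap) → +1068 days → 19 October 2033.

2033-10-19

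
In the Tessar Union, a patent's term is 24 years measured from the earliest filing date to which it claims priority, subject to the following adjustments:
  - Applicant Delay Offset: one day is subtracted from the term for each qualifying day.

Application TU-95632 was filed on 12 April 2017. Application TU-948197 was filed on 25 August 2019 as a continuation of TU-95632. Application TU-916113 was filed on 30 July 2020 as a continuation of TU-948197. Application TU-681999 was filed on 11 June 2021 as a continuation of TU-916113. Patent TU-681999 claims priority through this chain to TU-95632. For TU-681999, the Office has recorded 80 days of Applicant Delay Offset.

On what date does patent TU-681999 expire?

Earliest priority filing: 12 April 2017.
Base term: 12 April 2017 + 24 years → 12 April 2041.
Applicant Delay Offset: −80 days → 22 January 2041.

2041-01-22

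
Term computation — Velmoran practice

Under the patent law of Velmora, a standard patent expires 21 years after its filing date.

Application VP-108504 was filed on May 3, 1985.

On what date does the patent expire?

May 3, 2006

Filing date + 21 years → 3 May 2006.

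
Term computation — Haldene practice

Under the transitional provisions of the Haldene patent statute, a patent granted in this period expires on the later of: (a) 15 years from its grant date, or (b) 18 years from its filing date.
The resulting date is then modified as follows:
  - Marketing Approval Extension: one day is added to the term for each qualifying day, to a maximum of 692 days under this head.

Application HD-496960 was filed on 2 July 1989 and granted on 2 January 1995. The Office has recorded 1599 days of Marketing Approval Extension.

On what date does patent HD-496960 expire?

2011-11-25

(a) grant + 15 years → 2 January 2010.
(b) filing + 18 years → 2 July 2007.
Later of the two: 2 January 2010.
Marketing Approval Extension: 1599 days claimed exceeds the 692-day cap, so +692 days → 25 November 2011.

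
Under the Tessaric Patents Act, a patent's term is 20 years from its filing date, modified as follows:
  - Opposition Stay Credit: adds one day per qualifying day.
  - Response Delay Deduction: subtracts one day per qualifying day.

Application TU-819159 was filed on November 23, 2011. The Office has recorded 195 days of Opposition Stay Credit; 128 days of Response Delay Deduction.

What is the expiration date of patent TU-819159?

Base term: filing date + 20 years → 23 November 2031.
Opposition Stay Credit: +195 days → 5 June 2032.
Response Delay Deduction: −128 days → 29 January 2032.

2032-01-29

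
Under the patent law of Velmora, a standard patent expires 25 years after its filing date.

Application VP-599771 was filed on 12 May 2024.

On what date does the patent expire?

2049-05-12

Filing date + 25 years → 12 May 2049.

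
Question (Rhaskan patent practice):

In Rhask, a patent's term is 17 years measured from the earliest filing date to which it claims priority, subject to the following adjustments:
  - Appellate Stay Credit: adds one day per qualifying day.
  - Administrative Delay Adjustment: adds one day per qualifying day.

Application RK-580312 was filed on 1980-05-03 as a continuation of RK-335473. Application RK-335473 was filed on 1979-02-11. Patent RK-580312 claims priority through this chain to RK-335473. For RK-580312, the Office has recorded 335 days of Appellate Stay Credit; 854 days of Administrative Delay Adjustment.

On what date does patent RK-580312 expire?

Earliest priority filing: 11 February 1979.
Base term: 11 February 1979 + 17 years → 11 February 1996.
Appellate Stay Credit: +335 days → 11 January 1997.
Administrative Delay Adjustment: +854 days → 15 May 1999.

May 15, 1999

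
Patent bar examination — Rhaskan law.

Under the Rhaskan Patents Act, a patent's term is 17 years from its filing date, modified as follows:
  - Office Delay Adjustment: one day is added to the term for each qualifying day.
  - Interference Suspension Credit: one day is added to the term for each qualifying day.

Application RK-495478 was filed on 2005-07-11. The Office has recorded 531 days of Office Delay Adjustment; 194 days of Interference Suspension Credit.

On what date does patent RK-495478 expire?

Base term: filing date + 17 years → 11 July 2022.
Office Delay Adjustment: +531 days → 24 December 2023.
Interference Suspension Credit: +194 days → 5 July 2024.

July 5, 2024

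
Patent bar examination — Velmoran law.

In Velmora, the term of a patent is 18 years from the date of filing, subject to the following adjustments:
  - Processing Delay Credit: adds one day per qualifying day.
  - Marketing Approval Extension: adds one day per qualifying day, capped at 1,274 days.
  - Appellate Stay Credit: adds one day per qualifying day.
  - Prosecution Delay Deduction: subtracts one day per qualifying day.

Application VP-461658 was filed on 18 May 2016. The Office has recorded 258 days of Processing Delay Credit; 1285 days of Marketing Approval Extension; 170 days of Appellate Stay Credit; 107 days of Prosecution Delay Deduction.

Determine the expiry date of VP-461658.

September 29, 2038

Base term: filing date + 18 years → 18 May 2034.
Processing Delay Credit: +258 days → 31 January 2035.
Marketing Approval Extension: 1285 days claimed exceeds the 1274-day cap, so +1274 days → 28 July 2038.
Appellate Stay Credit: +170 days → 14 January 2039.
Prosecution Delay Deduction: −107 days → 29 September 2038.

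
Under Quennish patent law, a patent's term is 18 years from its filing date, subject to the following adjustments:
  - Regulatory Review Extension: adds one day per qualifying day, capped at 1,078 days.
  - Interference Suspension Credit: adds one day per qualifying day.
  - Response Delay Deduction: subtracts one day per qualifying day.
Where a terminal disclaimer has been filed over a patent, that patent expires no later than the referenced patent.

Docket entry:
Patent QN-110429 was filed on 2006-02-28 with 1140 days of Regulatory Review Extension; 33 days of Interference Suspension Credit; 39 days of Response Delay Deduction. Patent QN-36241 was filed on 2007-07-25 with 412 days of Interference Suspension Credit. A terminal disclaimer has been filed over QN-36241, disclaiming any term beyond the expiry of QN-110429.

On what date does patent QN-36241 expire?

Natural term of QN-36241:
  Base: filing + 18 years → 25 July 2025.
  Interference Suspension Credit: +412 days → 10 September 2026.
Expiry of referenced patent QN-110429:
  Base: filing + 18 years → 28 February 2024.
  Regulatory Review Extension: 1140 days claimed exceeds the 1078-day cap, so +1078 days → 10 February 2027.
  Interference Suspension Credit: +33 days → 15 March 2027.
  Response Delay Deduction: −39 days → 4 February 2027.
Terminal disclaimer: QN-36241 expires on the earlier of 10 September 2026 and 4 February 2027.

September 10, 2026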